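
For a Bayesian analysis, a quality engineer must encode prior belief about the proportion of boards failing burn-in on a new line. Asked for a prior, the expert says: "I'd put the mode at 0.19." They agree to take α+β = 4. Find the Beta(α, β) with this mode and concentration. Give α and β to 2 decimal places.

For α,β > 1 the Beta mode is (α−1)/(α+β−2). With α+β = 4, the mode is (α−1)/2.
Set (α−1)/2 = 0.19 → α = 1 + 0.19·2 = 1.38.
β = 4 − α = 2.62.

α = 1.38, β = 2.62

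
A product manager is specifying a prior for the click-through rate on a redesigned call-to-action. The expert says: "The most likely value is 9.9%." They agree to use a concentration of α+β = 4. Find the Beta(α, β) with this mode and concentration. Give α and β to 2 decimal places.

α = 1.20, β = 2.80

For α,β > 1 the Beta mode is (α−1)/(α+β−2). With α+β = 4, the mode is (α−1)/2.
Set (α−1)/2 = 0.099 → α = 1 + 0.099·2 = 1.20.
β = 4 − α = 2.80.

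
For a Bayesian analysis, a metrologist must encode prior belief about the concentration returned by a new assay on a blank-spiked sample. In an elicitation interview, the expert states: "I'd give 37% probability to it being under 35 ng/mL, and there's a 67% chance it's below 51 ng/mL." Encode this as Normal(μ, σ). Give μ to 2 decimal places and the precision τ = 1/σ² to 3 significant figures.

μ = 41.88, τ = 0.00233

The p-quantile of Normal(μ,σ) is μ + z_p·σ, with z_{0.37} = -0.3319 and z_{0.67} = 0.4399.
Eliminate σ: μ = (z₂·x₁ − z₁·x₂)/(z₂ − z₁) = (0.4399·35 − (-0.3319)·51)/0.7718 = 41.88.
Then σ = (x₂ − x₁)/(z₂ − z₁) = (51 − 35)/0.7718 = 20.73.
Precision τ = 1/σ² = 1/20.73² = 0.00233.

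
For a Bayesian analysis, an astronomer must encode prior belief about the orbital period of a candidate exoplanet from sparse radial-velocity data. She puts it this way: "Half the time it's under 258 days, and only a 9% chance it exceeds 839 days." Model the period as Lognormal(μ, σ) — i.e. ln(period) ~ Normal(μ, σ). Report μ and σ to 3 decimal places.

μ ≈ 5.553, σ ≈ 0.880

If T ~ Lognormal(μ,σ) then ln T ~ Normal(μ,σ), so the p-quantile of ln T is μ + z_p·σ.
ln(258) = 5.553 and ln(839) = 6.732; z_{0.5} = 0, z_{0.91} = 1.341.
σ = (6.732 − 5.553)/(1.341 − (0)) = 0.880.
μ = 5.553 − (0)·0.880 = 5.553.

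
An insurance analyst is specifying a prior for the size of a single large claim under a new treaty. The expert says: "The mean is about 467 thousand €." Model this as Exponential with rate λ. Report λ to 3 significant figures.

Exponential mean = 1/λ, so λ = 1/467.0 = 0.00214.

λ ≈ 0.00214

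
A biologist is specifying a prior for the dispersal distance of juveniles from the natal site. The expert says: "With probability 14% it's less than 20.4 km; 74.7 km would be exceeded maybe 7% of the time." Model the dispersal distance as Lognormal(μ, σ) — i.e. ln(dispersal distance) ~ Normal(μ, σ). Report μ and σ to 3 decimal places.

μ ≈ 3.564, σ ≈ 0.508

If T ~ Lognormal(μ,σ) then ln T ~ Normal(μ,σ), so the p-quantile of ln T is μ + z_p·σ.
ln(20.4) = 3.016 and ln(74.7) = 4.313; z_{0.14} = -1.08, z_{0.93} = 1.476.
σ = (4.313 − 3.016)/(1.476 − (-1.08)) = 0.508.
μ = 3.016 − (-1.08)·0.508 = 3.564.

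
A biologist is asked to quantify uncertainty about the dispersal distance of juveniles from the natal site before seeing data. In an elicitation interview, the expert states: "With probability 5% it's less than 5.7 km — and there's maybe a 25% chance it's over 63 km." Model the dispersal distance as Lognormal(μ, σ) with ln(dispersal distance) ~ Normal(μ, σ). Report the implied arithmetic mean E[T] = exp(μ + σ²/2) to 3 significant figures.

E[T] ≈ 53.6 km

If T ~ Lognormal(μ,σ) then ln T ~ Normal(μ,σ), so the p-quantile of ln T is μ + z_p·σ.
ln(5.7) = 1.74 and ln(63) = 4.143; z_{0.05} = -1.645, z_{0.75} = 0.6745.
σ = (4.143 − 1.74)/(0.6745 − (-1.645)) = 1.036.
μ = 1.74 − (-1.645)·1.036 = 3.444.
E[T] = exp(μ + σ²/2) = exp(3.444 + 0.5366) = 53.6 km.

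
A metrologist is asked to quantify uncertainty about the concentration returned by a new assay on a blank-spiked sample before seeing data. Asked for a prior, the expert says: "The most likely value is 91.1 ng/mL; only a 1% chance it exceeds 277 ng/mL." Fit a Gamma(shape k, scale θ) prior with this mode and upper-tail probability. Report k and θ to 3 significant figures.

k ≈ 4.63, θ ≈ 25.1

Gamma(k,θ) with k>1 has mode (k−1)θ, so θ = 91.1/(k−1).
Need P(X < 277) = 0.99 with θ tied to k this way. Start at k = 2, θ = 91.1: P(X<277) ≈ 0.807.
Too low — raise k to concentrate. Iterating converges to k ≈ 4.63.
Then θ = 91.1/(4.63−1) ≈ 25.1.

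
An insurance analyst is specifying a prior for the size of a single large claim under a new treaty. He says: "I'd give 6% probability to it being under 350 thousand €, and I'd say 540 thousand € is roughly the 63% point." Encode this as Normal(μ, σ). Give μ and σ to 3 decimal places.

The p-quantile of Normal(μ,σ) is μ + z_p·σ, with z_{0.06} = -1.555 and z_{0.63} = 0.3319.
Eliminate σ: μ = (z₂·x₁ − z₁·x₂)/(z₂ − z₁) = (0.3319·350 − (-1.555)·540)/1.887 = 506.579.
Then σ = (x₂ − x₁)/(z₂ − z₁) = (540 − 350)/1.887 = 100.709.

μ = 506.579, σ = 100.709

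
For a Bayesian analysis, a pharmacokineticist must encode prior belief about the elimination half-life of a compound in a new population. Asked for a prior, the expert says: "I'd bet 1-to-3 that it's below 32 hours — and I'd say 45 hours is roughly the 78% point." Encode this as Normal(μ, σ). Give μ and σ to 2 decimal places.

μ = 38.06, σ = 8.99

For Normal(μ,σ), the p-quantile is μ + z_p·σ. Here z_{0.25} = -0.6745, z_{0.78} = 0.7722.
So 32 = μ − 0.6745σ and 45 = μ + 0.7722σ.
Subtracting: σ = (45 − 32)/(0.7722 − (-0.6745)) = 8.99.
Then μ = 32 − (-0.6745)·8.99 = 38.06.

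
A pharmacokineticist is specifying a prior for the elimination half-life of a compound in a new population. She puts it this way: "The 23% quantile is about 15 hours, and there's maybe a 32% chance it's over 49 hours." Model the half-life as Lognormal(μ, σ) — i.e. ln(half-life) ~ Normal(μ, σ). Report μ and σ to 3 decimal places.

If T ~ Lognormal(μ,σ) then ln T ~ Normal(μ,σ), so the p-quantile of ln T is μ + z_p·σ.
ln(15) = 2.708 and ln(49) = 3.892; z_{0.23} = -0.7388, z_{0.68} = 0.4677.
σ = (3.892 − 2.708)/(0.4677 − (-0.7388)) = 0.981.
μ = 2.708 − (-0.7388)·0.981 = 3.433.

μ ≈ 3.433, σ ≈ 0.981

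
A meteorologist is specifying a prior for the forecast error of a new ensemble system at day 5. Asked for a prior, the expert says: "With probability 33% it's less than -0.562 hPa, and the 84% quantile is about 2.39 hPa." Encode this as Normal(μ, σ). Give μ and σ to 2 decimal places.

μ = 0.34, σ = 2.06

The p-quantile of Normal(μ,σ) is μ + z_p·σ, with z_{0.33} = -0.4399 and z_{0.84} = 0.9945.
Eliminate σ: μ = (z₂·x₁ − z₁·x₂)/(z₂ − z₁) = (0.9945·-0.562 − (-0.4399)·2.39)/1.434 = 0.34.
Then σ = (x₂ − x₁)/(z₂ − z₁) = (2.39 − -0.562)/1.434 = 2.06.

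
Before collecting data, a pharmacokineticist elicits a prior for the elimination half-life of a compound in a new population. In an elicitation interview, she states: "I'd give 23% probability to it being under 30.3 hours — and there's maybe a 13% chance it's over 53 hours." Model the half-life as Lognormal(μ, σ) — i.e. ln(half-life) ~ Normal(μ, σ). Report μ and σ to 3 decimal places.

If T ~ Lognormal(μ,σ) then ln T ~ Normal(μ,σ), so the p-quantile of ln T is μ + z_p·σ.
ln(30.3) = 3.411 and ln(53) = 3.97; z_{0.23} = -0.7388, z_{0.87} = 1.126.
σ = (3.97 − 3.411)/(1.126 − (-0.7388)) = 0.300.
μ = 3.411 − (-0.7388)·0.300 = 3.633.

μ ≈ 3.633, σ ≈ 0.300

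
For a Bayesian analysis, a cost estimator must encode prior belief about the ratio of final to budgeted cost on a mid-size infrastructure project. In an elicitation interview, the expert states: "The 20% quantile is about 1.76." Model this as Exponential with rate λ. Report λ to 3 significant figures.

λ ≈ 0.127

P(T < 1.76) = 1 − e^(−λ·1.76) = 0.2, so λ = −ln(1−0.2)/1.76 = −ln(0.8)/1.76 = 0.127.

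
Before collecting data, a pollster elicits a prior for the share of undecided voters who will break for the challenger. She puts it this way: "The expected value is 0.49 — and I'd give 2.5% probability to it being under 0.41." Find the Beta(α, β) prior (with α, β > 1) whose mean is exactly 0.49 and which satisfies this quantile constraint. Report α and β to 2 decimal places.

With mean 0.49 fixed, write α = 0.49s, β = 0.51s where s = α+β.
Need P(θ < 0.41) = 0.025 under Beta(0.49s, 0.51s). Normal approximation: (q−m)/√(m(1−m)/s) ≈ z_{0.025} = -1.96, so s ≈ 0.49·0.51·(-1.96)²/(0.41−0.49)² = 150.0.
At s = 150.0: P(θ<0.41) ≈ 0.024. Adjusting to match 0.025 gives s ≈ 148.09.
So α = 0.49·148.09 ≈ 72.56, β = 0.51·148.09 ≈ 75.52.

α ≈ 72.56, β ≈ 75.52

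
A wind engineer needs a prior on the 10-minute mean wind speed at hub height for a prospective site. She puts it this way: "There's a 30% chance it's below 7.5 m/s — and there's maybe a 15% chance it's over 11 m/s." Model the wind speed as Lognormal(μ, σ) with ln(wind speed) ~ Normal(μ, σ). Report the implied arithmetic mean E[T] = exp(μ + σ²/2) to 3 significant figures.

If T ~ Lognormal(μ,σ) then ln T ~ Normal(μ,σ), so the p-quantile of ln T is μ + z_p·σ.
ln(7.5) = 2.015 and ln(11) = 2.398; z_{0.3} = -0.5244, z_{0.85} = 1.036.
σ = (2.398 − 2.015)/(1.036 − (-0.5244)) = 0.245.
μ = 2.015 − (-0.5244)·0.245 = 2.144.
E[T] = exp(μ + σ²/2) = exp(2.144 + 0.0301) = 8.79 m/s.

E[T] ≈ 8.79 m/s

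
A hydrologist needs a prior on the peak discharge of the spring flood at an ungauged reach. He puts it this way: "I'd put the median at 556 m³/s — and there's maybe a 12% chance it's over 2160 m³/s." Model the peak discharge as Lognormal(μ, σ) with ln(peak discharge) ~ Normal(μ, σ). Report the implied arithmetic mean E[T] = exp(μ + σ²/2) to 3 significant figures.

E[T] ≈ 1080 m³/s

If T ~ Lognormal(μ,σ) then ln T ~ Normal(μ,σ), so the p-quantile of ln T is μ + z_p·σ.
ln(556) = 6.321 and ln(2160) = 7.678; z_{0.5} = 0, z_{0.88} = 1.175.
σ = (7.678 − 6.321)/(1.175 − (0)) = 1.155.
μ = 6.321 − (0)·1.155 = 6.321.
E[T] = exp(μ + σ²/2) = exp(6.321 + 0.6670) = 1080 m³/s.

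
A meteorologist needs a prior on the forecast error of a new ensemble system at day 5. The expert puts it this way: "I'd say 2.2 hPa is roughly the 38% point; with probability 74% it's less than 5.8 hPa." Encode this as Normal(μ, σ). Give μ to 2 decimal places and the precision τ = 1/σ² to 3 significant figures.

The p-quantile of Normal(μ,σ) is μ + z_p·σ, with z_{0.38} = -0.3055 and z_{0.74} = 0.6433.
Eliminate σ: μ = (z₂·x₁ − z₁·x₂)/(z₂ − z₁) = (0.6433·2.2 − (-0.3055)·5.8)/0.9488 = 3.36.
Then σ = (x₂ − x₁)/(z₂ − z₁) = (5.8 − 2.2)/0.9488 = 3.79.
Precision τ = 1/σ² = 1/3.794² = 0.0695.

μ = 3.36, τ = 0.0695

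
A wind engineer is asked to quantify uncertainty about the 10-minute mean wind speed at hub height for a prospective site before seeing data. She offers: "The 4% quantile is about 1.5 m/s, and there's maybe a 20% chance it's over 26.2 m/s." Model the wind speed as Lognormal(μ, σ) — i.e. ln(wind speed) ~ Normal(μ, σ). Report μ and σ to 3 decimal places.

μ ≈ 2.337, σ ≈ 1.103

If T ~ Lognormal(μ,σ) then ln T ~ Normal(μ,σ), so the p-quantile of ln T is μ + z_p·σ.
ln(1.5) = 0.4055 and ln(26.2) = 3.266; z_{0.04} = -1.751, z_{0.8} = 0.8416.
σ = (3.266 − 0.4055)/(0.8416 − (-1.751)) = 1.103.
μ = 0.4055 − (-1.751)·1.103 = 2.337.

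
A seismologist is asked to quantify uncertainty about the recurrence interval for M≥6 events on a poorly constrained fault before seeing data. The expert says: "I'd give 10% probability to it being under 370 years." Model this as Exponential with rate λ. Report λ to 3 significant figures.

P(T < 370.0) = 1 − e^(−λ·370.0) = 0.1, so λ = −ln(1−0.1)/370.0 = −ln(0.9)/370.0 = 0.000285.

λ ≈ 0.000285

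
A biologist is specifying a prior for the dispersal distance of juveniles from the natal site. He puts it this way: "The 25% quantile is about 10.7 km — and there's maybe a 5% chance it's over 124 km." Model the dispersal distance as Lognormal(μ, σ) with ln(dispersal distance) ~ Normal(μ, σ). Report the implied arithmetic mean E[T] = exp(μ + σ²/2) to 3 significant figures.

If T ~ Lognormal(μ,σ) then ln T ~ Normal(μ,σ), so the p-quantile of ln T is μ + z_p·σ.
ln(10.7) = 2.37 and ln(124) = 4.82; z_{0.25} = -0.6745, z_{0.95} = 1.645.
σ = (4.82 − 2.37)/(1.645 − (-0.6745)) = 1.056.
μ = 2.37 − (-0.6745)·1.056 = 3.083.
E[T] = exp(μ + σ²/2) = exp(3.083 + 0.5579) = 38.1 km.

E[T] ≈ 38.1 km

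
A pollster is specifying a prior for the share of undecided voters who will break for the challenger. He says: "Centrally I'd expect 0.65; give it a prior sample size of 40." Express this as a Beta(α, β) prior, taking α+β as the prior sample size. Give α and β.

α = 26, β = 14

Under the effective-sample-size interpretation, Beta(α, β) has prior mean α/(α+β) and prior sample size α+β.
So α+β = 40 and α/(α+β) = 0.65, giving α = 0.65·40 = 26 and β = 40 − 26 = 14.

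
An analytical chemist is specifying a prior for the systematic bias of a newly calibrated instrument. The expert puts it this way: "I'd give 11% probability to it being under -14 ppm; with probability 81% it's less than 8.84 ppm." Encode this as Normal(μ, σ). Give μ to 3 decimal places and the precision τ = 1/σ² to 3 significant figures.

For Normal(μ,σ), the p-quantile is μ + z_p·σ. Here z_{0.11} = -1.227, z_{0.81} = 0.8779.
So -14 = μ − 1.227σ and 8.84 = μ + 0.8779σ.
Subtracting: σ = (8.84 − -14)/(0.8779 − (-1.227)) = 10.853.
Then μ = -14 − (-1.227)·10.853 = -0.688.
Precision τ = 1/σ² = 1/10.85² = 0.00849.

μ = -0.688, τ = 0.00849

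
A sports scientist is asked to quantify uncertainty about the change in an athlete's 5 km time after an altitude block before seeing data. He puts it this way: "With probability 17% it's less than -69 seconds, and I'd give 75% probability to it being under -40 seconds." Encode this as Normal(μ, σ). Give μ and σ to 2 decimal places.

For Normal(μ,σ), the p-quantile is μ + z_p·σ. Here z_{0.17} = -0.9542, z_{0.75} = 0.6745.
So -69 = μ − 0.9542σ and -40 = μ + 0.6745σ.
Subtracting: σ = (-40 − -69)/(0.6745 − (-0.9542)) = 17.81.
Then μ = -69 − (-0.9542)·17.81 = -52.01.

μ = -52.01, σ = 17.81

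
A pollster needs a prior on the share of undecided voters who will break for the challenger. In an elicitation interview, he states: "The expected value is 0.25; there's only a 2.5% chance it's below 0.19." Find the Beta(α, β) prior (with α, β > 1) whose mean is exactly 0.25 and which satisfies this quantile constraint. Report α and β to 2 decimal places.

α ≈ 45.54, β ≈ 136.61

With mean 0.25 fixed, write α = 0.25s, β = 0.75s where s = α+β.
Need P(θ < 0.19) = 0.025 under Beta(0.25s, 0.75s). Normal approximation: (q−m)/√(m(1−m)/s) ≈ z_{0.025} = -1.96, so s ≈ 0.25·0.75·(-1.96)²/(0.19−0.25)² = 200.1.
At s = 200.1: P(θ<0.19) ≈ 0.020. Adjusting to match 0.025 gives s ≈ 182.14.
So α = 0.25·182.14 ≈ 45.54, β = 0.75·182.14 ≈ 136.61.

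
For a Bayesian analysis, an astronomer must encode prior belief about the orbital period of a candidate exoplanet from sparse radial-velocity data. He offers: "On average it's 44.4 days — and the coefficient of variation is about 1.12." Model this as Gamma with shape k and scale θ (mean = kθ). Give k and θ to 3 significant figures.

For Gamma(k, scale θ): mean = kθ, variance = kθ², so CV = 1/√k.
CV = 1.12, hence k = 1/CV² = 0.797.
Then θ = mean/k = 44.4/0.797 = 55.7.

k ≈ 0.797, θ ≈ 55.7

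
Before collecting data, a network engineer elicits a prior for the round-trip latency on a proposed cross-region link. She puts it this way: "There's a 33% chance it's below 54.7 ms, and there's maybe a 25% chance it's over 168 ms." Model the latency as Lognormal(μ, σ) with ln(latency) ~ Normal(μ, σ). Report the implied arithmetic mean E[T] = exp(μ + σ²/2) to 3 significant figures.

If T ~ Lognormal(μ,σ) then ln T ~ Normal(μ,σ), so the p-quantile of ln T is μ + z_p·σ.
ln(54.7) = 4.002 and ln(168) = 5.124; z_{0.33} = -0.4399, z_{0.75} = 0.6745.
σ = (5.124 − 4.002)/(0.6745 − (-0.4399)) = 1.007.
μ = 4.002 − (-0.4399)·1.007 = 4.445.
E[T] = exp(μ + σ²/2) = exp(4.445 + 0.5069) = 141 ms.

E[T] ≈ 141 ms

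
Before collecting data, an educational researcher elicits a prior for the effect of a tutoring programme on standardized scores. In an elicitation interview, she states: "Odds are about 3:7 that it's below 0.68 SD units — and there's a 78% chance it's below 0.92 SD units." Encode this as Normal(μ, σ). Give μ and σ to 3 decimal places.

μ = 0.777, σ = 0.185

The p-quantile of Normal(μ,σ) is μ + z_p·σ, with z_{0.3} = -0.5244 and z_{0.78} = 0.7722.
Eliminate σ: μ = (z₂·x₁ − z₁·x₂)/(z₂ − z₁) = (0.7722·0.68 − (-0.5244)·0.92)/1.297 = 0.777.
Then σ = (x₂ − x₁)/(z₂ − z₁) = (0.92 − 0.68)/1.297 = 0.185.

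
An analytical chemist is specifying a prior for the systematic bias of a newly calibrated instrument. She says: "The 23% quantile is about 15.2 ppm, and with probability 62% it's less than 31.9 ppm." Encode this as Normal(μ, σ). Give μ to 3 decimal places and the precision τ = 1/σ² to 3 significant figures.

μ = 27.015, τ = 0.00391

For Normal(μ,σ), the p-quantile is μ + z_p·σ. Here z_{0.23} = -0.7388, z_{0.62} = 0.3055.
So 15.2 = μ − 0.7388σ and 31.9 = μ + 0.3055σ.
Subtracting: σ = (31.9 − 15.2)/(0.3055 − (-0.7388)) = 15.991.
Then μ = 15.2 − (-0.7388)·15.991 = 27.015.
Precision τ = 1/σ² = 1/15.99² = 0.00391.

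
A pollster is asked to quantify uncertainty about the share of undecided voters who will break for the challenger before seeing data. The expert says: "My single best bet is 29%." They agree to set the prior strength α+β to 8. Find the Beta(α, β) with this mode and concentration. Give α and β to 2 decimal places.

For α,β > 1 the Beta mode is (α−1)/(α+β−2). With α+β = 8, the mode is (α−1)/6.
Set (α−1)/6 = 0.29 → α = 1 + 0.29·6 = 2.74.
β = 8 − α = 5.26.

α = 2.74, β = 5.26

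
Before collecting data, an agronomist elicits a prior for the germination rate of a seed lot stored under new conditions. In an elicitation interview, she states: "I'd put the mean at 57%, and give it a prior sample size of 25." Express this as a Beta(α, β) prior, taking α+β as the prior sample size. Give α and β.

Under the effective-sample-size interpretation, Beta(α, β) has prior mean α/(α+β) and prior sample size α+β.
So α+β = 25 and α/(α+β) = 0.57, giving α = 0.57·25 = 14.25 and β = 25 − 14.25 = 10.75.

α = 14.25, β = 10.75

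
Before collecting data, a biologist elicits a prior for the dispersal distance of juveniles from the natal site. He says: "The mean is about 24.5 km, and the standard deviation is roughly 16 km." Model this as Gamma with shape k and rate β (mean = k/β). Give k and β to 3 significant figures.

For Gamma(k, rate β): mean = k/β, variance = k/β², so CV = 1/√k.
CV = SD/mean = 16/24.5 = 0.6531, hence k = 1/CV² = 2.34.
Then β = k/mean = 2.34/24.5 = 0.0957.

k ≈ 2.34, β ≈ 0.0957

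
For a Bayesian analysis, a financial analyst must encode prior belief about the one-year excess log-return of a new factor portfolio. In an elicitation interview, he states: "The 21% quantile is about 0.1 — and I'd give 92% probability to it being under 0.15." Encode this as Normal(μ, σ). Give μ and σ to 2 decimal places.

For Normal(μ,σ), the p-quantile is μ + z_p·σ. Here z_{0.21} = -0.8064, z_{0.92} = 1.405.
So 0.1 = μ − 0.8064σ and 0.15 = μ + 1.405σ.
Subtracting: σ = (0.15 − 0.1)/(1.405 − (-0.8064)) = 0.02.
Then μ = 0.1 − (-0.8064)·0.02 = 0.12.

μ = 0.12, σ = 0.02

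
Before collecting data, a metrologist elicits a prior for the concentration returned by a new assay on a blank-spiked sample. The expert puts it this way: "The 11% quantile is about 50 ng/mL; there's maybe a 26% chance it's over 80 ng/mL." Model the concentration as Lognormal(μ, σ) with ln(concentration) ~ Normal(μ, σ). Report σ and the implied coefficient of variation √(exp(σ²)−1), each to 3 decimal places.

σ ≈ 0.251, CV ≈ 0.255

If T ~ Lognormal(μ,σ) then ln T ~ Normal(μ,σ), so the p-quantile of ln T is μ + z_p·σ.
ln(50) = 3.912 and ln(80) = 4.382; z_{0.11} = -1.227, z_{0.74} = 0.6433.
σ = (4.382 − 3.912)/(0.6433 − (-1.227)) = 0.251.
μ = 3.912 − (-1.227)·0.251 = 4.220.
CV = √(exp(σ²)−1) = √(exp(0.0632)−1) = 0.255.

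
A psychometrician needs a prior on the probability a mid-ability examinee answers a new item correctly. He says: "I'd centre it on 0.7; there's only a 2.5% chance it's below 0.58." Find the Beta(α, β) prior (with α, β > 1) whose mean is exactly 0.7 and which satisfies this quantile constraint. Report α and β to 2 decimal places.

α ≈ 42.53, β ≈ 18.23

With mean 0.7 fixed, write α = 0.7s, β = 0.3s where s = α+β.
Need P(θ < 0.58) = 0.025 under Beta(0.7s, 0.3s). Normal approximation: (q−m)/√(m(1−m)/s) ≈ z_{0.025} = -1.96, so s ≈ 0.7·0.3·(-1.96)²/(0.58−0.7)² = 56.0.
At s = 56.0: P(θ<0.58) ≈ 0.030. Adjusting to match 0.025 gives s ≈ 60.75.
So α = 0.7·60.75 ≈ 42.53, β = 0.3·60.75 ≈ 18.23.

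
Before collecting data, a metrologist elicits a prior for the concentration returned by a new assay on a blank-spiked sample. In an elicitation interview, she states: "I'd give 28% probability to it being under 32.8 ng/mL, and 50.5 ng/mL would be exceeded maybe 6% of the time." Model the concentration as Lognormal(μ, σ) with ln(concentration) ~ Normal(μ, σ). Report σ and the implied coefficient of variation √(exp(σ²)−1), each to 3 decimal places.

σ ≈ 0.202, CV ≈ 0.204

If T ~ Lognormal(μ,σ) then ln T ~ Normal(μ,σ), so the p-quantile of ln T is μ + z_p·σ.
ln(32.8) = 3.49 and ln(50.5) = 3.922; z_{0.28} = -0.5828, z_{0.94} = 1.555.
σ = (3.922 − 3.49)/(1.555 − (-0.5828)) = 0.202.
μ = 3.49 − (-0.5828)·0.202 = 3.608.
CV = √(exp(σ²)−1) = √(exp(0.0408)−1) = 0.204.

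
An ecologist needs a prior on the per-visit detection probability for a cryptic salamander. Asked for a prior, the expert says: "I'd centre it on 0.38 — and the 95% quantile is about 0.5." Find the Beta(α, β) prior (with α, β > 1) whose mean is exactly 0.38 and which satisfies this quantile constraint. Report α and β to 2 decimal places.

With mean 0.38 fixed, write α = 0.38s, β = 0.62s where s = α+β.
Need P(θ < 0.5) = 0.95 under Beta(0.38s, 0.62s). Normal approximation: (q−m)/√(m(1−m)/s) ≈ z_{0.95} = 1.64, so s ≈ 0.38·0.62·(1.64)²/(0.5−0.38)² = 44.3.
At s = 44.3: P(θ<0.5) ≈ 0.947. Adjusting to match 0.95 gives s ≈ 45.65.
So α = 0.38·45.65 ≈ 17.35, β = 0.62·45.65 ≈ 28.30.

α ≈ 17.35, β ≈ 28.30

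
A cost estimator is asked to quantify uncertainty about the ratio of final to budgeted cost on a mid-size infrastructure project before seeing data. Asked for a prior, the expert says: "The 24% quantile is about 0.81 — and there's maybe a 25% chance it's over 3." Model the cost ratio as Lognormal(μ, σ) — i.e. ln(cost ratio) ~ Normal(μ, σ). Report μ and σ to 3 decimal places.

If T ~ Lognormal(μ,σ) then ln T ~ Normal(μ,σ), so the p-quantile of ln T is μ + z_p·σ.
ln(0.81) = -0.2107 and ln(3) = 1.099; z_{0.24} = -0.7063, z_{0.75} = 0.6745.
σ = (1.099 − -0.2107)/(0.6745 − (-0.7063)) = 0.948.
μ = -0.2107 − (-0.7063)·0.948 = 0.459.

μ ≈ 0.459, σ ≈ 0.948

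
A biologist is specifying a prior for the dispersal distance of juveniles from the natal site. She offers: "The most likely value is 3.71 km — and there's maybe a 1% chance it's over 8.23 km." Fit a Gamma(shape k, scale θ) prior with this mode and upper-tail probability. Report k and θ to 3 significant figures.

k ≈ 8.58, θ ≈ 0.489

Gamma(k,θ) with k>1 has mode (k−1)θ, so θ = 3.71/(k−1).
Need P(X < 8.23) = 0.99 with θ tied to k this way. Start at k = 2, θ = 3.71: P(X<8.23) ≈ 0.650.
Too low — raise k to concentrate. Iterating converges to k ≈ 8.58.
Then θ = 3.71/(8.58−1) ≈ 0.489.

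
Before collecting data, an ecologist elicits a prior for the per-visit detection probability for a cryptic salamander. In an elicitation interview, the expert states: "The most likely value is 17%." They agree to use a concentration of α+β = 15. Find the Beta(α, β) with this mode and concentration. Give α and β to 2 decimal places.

For α,β > 1 the Beta mode is (α−1)/(α+β−2). With α+β = 15, the mode is (α−1)/13.
Set (α−1)/13 = 0.17 → α = 1 + 0.17·13 = 3.21.
β = 15 − α = 11.79.

α = 3.21, β = 11.79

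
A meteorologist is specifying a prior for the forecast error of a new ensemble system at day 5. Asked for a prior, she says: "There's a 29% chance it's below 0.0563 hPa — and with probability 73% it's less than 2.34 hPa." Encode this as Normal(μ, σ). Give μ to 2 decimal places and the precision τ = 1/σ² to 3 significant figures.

μ = 1.14, τ = 0.261

The p-quantile of Normal(μ,σ) is μ + z_p·σ, with z_{0.29} = -0.5534 and z_{0.73} = 0.6128.
Eliminate σ: μ = (z₂·x₁ − z₁·x₂)/(z₂ − z₁) = (0.6128·0.0563 − (-0.5534)·2.34)/1.166 = 1.14.
Then σ = (x₂ − x₁)/(z₂ − z₁) = (2.34 − 0.0563)/1.166 = 1.96.
Precision τ = 1/σ² = 1/1.958² = 0.261.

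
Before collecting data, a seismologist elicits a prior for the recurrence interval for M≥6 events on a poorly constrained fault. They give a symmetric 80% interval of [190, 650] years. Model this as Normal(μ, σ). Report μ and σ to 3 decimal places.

A symmetric 80% interval runs μ ± z·σ with z = 1.282.
Half-width = 230, so σ = 230/1.282 = 179.470.
μ is the interval midpoint, 420.000.

μ = 420.000, σ = 179.470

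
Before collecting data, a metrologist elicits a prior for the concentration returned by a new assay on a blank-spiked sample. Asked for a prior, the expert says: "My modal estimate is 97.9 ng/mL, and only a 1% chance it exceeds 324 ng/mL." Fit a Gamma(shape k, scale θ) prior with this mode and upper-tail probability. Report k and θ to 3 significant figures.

Gamma(k,θ) with k>1 has mode (k−1)θ, so θ = 97.9/(k−1).
Need P(X < 324) = 0.99 with θ tied to k this way. Start at k = 2, θ = 97.9: P(X<324) ≈ 0.843.
Too low — raise k to concentrate. Iterating converges to k ≈ 4.07.
Then θ = 97.9/(4.07−1) ≈ 31.9.

k ≈ 4.07, θ ≈ 31.9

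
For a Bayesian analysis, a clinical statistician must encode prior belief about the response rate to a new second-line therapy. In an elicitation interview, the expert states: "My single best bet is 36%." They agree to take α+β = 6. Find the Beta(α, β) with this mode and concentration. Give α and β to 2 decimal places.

α = 2.44, β = 3.56

For α,β > 1 the Beta mode is (α−1)/(α+β−2). With α+β = 6, the mode is (α−1)/4.
Set (α−1)/4 = 0.36 → α = 1 + 0.36·4 = 2.44.
β = 6 − α = 3.56.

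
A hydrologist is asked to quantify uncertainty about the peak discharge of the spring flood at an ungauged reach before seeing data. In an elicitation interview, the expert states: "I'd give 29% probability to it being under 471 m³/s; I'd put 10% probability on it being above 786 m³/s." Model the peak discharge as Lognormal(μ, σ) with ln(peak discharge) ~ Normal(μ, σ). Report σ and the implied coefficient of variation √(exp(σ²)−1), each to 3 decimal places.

σ ≈ 0.279, CV ≈ 0.285

If T ~ Lognormal(μ,σ) then ln T ~ Normal(μ,σ), so the p-quantile of ln T is μ + z_p·σ.
ln(471) = 6.155 and ln(786) = 6.667; z_{0.29} = -0.5534, z_{0.9} = 1.282.
σ = (6.667 − 6.155)/(1.282 − (-0.5534)) = 0.279.
μ = 6.155 − (-0.5534)·0.279 = 6.309.
CV = √(exp(σ²)−1) = √(exp(0.0779)−1) = 0.285.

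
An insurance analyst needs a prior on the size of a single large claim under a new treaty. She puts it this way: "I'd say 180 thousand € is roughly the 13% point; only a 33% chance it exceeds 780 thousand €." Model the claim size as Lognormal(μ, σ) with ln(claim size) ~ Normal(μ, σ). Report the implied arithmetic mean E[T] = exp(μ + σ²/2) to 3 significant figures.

E[T] ≈ 801 thousand €

If T ~ Lognormal(μ,σ) then ln T ~ Normal(μ,σ), so the p-quantile of ln T is μ + z_p·σ.
ln(180) = 5.193 and ln(780) = 6.659; z_{0.13} = -1.126, z_{0.67} = 0.4399.
σ = (6.659 − 5.193)/(0.4399 − (-1.126)) = 0.936.
μ = 5.193 − (-1.126)·0.936 = 6.247.
E[T] = exp(μ + σ²/2) = exp(6.247 + 0.4382) = 801 thousand €.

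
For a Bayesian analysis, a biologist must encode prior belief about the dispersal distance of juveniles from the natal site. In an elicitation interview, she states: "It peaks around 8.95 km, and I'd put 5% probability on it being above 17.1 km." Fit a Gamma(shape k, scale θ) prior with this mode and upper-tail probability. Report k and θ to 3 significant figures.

Gamma(k,θ) with k>1 has mode (k−1)θ, so θ = 8.95/(k−1).
Need P(X < 17.1) = 0.95 with θ tied to k this way. Start at k = 2, θ = 8.95: P(X<17.1) ≈ 0.569.
Too low — raise k to concentrate. Iterating converges to k ≈ 7.63.
Then θ = 8.95/(7.63−1) ≈ 1.35.

k ≈ 7.63, θ ≈ 1.35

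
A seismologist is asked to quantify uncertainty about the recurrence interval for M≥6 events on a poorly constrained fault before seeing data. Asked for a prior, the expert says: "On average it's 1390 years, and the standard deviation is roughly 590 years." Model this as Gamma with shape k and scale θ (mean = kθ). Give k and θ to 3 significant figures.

For Gamma(k, scale θ): mean = kθ, variance = kθ², so CV = 1/√k.
CV = SD/mean = 590/1390 = 0.4245, hence k = 1/CV² = 5.55.
Then θ = mean/k = 1390/5.55 = 250.

k ≈ 5.55, θ ≈ 250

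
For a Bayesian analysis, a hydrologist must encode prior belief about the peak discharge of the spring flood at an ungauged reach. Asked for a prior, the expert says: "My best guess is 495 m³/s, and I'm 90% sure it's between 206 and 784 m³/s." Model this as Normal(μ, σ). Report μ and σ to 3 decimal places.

A symmetric 90% interval runs μ ± z·σ with z = 1.645.
Half-width = 289, so σ = 289/1.645 = 175.700.
μ is the stated best guess, 495.000.

μ = 495.000, σ = 175.700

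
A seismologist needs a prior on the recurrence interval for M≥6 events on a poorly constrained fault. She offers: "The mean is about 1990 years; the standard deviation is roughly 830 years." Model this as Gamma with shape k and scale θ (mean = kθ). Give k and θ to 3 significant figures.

k ≈ 5.75, θ ≈ 346

For Gamma(k, scale θ): mean = kθ, variance = kθ², so CV = 1/√k.
CV = SD/mean = 830/1990 = 0.4171, hence k = 1/CV² = 5.75.
Then θ = mean/k = 1990/5.75 = 346.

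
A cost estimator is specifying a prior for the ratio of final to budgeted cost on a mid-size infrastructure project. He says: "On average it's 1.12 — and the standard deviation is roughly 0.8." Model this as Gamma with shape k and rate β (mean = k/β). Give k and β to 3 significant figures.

k ≈ 1.96, β ≈ 1.75

For Gamma(k, rate β): mean = k/β, variance = k/β², so CV = 1/√k.
CV = SD/mean = 0.8/1.12 = 0.7143, hence k = 1/CV² = 1.96.
Then β = k/mean = 1.96/1.12 = 1.75.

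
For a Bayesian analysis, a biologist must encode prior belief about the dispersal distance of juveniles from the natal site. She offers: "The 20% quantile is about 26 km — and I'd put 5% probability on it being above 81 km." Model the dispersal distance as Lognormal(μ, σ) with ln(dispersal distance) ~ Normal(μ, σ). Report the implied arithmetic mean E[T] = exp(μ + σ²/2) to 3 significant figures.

E[T] ≈ 42.4 km

If T ~ Lognormal(μ,σ) then ln T ~ Normal(μ,σ), so the p-quantile of ln T is μ + z_p·σ.
ln(26) = 3.258 and ln(81) = 4.394; z_{0.2} = -0.8416, z_{0.95} = 1.645.
σ = (4.394 − 3.258)/(1.645 − (-0.8416)) = 0.457.
μ = 3.258 − (-0.8416)·0.457 = 3.643.
E[T] = exp(μ + σ²/2) = exp(3.643 + 0.1044) = 42.4 km.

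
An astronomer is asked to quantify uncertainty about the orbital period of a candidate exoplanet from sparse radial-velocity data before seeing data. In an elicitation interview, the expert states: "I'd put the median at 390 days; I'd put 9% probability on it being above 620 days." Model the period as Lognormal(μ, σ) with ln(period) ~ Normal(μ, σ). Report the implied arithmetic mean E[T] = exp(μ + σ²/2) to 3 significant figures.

If T ~ Lognormal(μ,σ) then ln T ~ Normal(μ,σ), so the p-quantile of ln T is μ + z_p·σ.
ln(390) = 5.966 and ln(620) = 6.43; z_{0.5} = 0, z_{0.91} = 1.341.
σ = (6.43 − 5.966)/(1.341 − (0)) = 0.346.
μ = 5.966 − (0)·0.346 = 5.966.
E[T] = exp(μ + σ²/2) = exp(5.966 + 0.0598) = 414 days.

E[T] ≈ 414 days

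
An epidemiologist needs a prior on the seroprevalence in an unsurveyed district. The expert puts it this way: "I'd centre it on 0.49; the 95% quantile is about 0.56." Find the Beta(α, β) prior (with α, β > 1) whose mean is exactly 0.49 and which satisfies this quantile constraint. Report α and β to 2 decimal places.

α ≈ 67.35, β ≈ 70.10

With mean 0.49 fixed, write α = 0.49s, β = 0.51s where s = α+β.
Need P(θ < 0.56) = 0.95 under Beta(0.49s, 0.51s). Normal approximation: (q−m)/√(m(1−m)/s) ≈ z_{0.95} = 1.64, so s ≈ 0.49·0.51·(1.64)²/(0.56−0.49)² = 138.0.
At s = 138.0: P(θ<0.56) ≈ 0.950. Adjusting to match 0.95 gives s ≈ 137.45.
So α = 0.49·137.45 ≈ 67.35, β = 0.51·137.45 ≈ 70.10.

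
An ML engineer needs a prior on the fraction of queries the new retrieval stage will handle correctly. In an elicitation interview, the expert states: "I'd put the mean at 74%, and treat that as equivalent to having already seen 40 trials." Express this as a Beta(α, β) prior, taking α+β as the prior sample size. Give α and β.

Under the effective-sample-size interpretation, Beta(α, β) has prior mean α/(α+β) and prior sample size α+β.
So α+β = 40 and α/(α+β) = 0.74, giving α = 0.74·40 = 29.6 and β = 40 − 29.6 = 10.4.

α = 29.6, β = 10.4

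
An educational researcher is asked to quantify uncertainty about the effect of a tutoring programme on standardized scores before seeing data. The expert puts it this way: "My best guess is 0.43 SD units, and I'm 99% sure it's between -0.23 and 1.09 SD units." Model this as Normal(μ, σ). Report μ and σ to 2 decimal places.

A symmetric 99% interval runs μ ± z·σ with z = 2.576.
Half-width = 0.66, so σ = 0.66/2.576 = 0.26.
μ is the stated best guess, 0.43.

μ = 0.43, σ = 0.26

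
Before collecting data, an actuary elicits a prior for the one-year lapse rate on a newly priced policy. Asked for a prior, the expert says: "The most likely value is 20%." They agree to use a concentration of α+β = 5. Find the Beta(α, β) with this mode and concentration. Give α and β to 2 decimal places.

α = 1.60, β = 3.40

For α,β > 1 the Beta mode is (α−1)/(α+β−2). With α+β = 5, the mode is (α−1)/3.
Set (α−1)/3 = 0.2 → α = 1 + 0.2·3 = 1.60.
β = 5 − α = 3.40.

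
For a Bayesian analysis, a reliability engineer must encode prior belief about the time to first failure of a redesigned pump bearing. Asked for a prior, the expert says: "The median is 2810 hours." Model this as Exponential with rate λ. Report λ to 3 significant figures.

λ ≈ 0.000247

Exponential median = ln 2 / λ, so λ = ln 2 / 2810.0 = 0.000247.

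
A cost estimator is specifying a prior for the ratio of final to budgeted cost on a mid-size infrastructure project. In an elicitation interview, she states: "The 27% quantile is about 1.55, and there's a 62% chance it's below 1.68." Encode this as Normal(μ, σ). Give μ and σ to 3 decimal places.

μ = 1.637, σ = 0.142

For Normal(μ,σ), the p-quantile is μ + z_p·σ. Here z_{0.27} = -0.6128, z_{0.62} = 0.3055.
So 1.55 = μ − 0.6128σ and 1.68 = μ + 0.3055σ.
Subtracting: σ = (1.68 − 1.55)/(0.3055 − (-0.6128)) = 0.142.
Then μ = 1.55 − (-0.6128)·0.142 = 1.637.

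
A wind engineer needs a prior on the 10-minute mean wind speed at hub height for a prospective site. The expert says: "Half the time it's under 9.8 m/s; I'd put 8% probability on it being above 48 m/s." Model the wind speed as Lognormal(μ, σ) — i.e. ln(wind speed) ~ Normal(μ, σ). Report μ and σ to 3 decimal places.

If T ~ Lognormal(μ,σ) then ln T ~ Normal(μ,σ), so the p-quantile of ln T is μ + z_p·σ.
ln(9.8) = 2.282 and ln(48) = 3.871; z_{0.5} = 0, z_{0.92} = 1.405.
σ = (3.871 − 2.282)/(1.405 − (0)) = 1.131.
μ = 2.282 − (0)·1.131 = 2.282.

μ ≈ 2.282, σ ≈ 1.131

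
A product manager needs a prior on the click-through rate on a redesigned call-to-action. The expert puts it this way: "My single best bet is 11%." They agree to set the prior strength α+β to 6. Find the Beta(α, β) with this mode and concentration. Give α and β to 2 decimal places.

α = 1.44, β = 4.56

For α,β > 1 the Beta mode is (α−1)/(α+β−2). With α+β = 6, the mode is (α−1)/4.
Set (α−1)/4 = 0.11 → α = 1 + 0.11·4 = 1.44.
β = 6 − α = 4.56.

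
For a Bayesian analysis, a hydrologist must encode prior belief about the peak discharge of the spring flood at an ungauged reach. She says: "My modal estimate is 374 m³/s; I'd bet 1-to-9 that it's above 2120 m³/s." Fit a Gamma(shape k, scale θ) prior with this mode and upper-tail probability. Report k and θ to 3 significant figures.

k ≈ 1.57, θ ≈ 655

Gamma(k,θ) with k>1 has mode (k−1)θ, so θ = 374/(k−1).
Need P(X < 2120) = 0.9 with θ tied to k this way. Start at k = 2, θ = 374: P(X<2120) ≈ 0.977.
Too high — lower k to spread out. Iterating converges to k ≈ 1.57.
Then θ = 374/(1.57−1) ≈ 655.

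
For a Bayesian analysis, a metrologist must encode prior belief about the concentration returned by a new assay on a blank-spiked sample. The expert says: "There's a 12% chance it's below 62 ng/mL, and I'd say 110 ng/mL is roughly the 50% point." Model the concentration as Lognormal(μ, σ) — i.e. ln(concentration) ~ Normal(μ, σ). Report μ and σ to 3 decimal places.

If T ~ Lognormal(μ,σ) then ln T ~ Normal(μ,σ), so the p-quantile of ln T is μ + z_p·σ.
ln(62) = 4.127 and ln(110) = 4.7; z_{0.12} = -1.175, z_{0.5} = 0.
σ = (4.7 − 4.127)/(0 − (-1.175)) = 0.488.
μ = 4.127 − (-1.175)·0.488 = 4.700.

μ ≈ 4.700, σ ≈ 0.488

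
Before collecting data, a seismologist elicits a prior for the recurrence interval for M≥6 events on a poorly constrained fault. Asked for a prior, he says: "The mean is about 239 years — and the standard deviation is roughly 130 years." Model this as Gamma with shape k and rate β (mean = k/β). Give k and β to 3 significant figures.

For Gamma(k, rate β): mean = k/β, variance = k/β², so CV = 1/√k.
CV = SD/mean = 130/239 = 0.5439, hence k = 1/CV² = 3.38.
Then β = k/mean = 3.38/239 = 0.0141.

k ≈ 3.38, β ≈ 0.0141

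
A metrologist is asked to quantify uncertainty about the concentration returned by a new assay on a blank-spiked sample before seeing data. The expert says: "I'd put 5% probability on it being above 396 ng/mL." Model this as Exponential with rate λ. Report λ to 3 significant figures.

P(T > 396.0) = e^(−λ·396.0) = 0.05, so λ = −ln(0.05)/396.0 = 0.00756.

λ ≈ 0.00756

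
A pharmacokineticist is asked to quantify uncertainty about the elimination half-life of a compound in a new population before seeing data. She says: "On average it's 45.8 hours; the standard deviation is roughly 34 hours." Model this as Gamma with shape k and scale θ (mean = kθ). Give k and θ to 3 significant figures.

For Gamma(k, scale θ): mean = kθ, variance = kθ², so CV = 1/√k.
CV = SD/mean = 34/45.8 = 0.7424, hence k = 1/CV² = 1.81.
Then θ = mean/k = 45.8/1.81 = 25.2.

k ≈ 1.81, θ ≈ 25.2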